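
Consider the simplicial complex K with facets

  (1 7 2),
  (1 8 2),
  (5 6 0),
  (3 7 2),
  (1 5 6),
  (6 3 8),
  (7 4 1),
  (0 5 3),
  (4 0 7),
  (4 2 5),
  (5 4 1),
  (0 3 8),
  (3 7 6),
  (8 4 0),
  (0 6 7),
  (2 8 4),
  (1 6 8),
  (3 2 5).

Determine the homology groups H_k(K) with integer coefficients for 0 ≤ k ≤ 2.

Fix the vertex order 0 < 1 < 2 < 3 < 4 < 5 < 6 < 7 < 8 and write every simplex with vertices in increasing order. Then dim K = 2 and the simplices of K are:

  0-simplices (9): [0], [1], [2], [3], [4], [5], [6], [7], [8]
  1-simplices (27): (27 of them)
  2-simplices (18): [0,3,5], [0,3,8], [0,4,7], [0,4,8], [0,5,6], [0,6,7], [1,2,7], [1,2,8], [1,4,5], [1,4,7], [1,5,6], [1,6,8], [2,3,5], [2,3,7], [2,4,5], [2,4,8], [3,6,7], [3,6,8]

giving chain groups C_0 ≅ Z^9, C_1 ≅ Z^27, C_2 ≅ Z^18.

The boundary map ∂_1: C_1 → C_0 maps an edge to its endpoints' difference, ∂[p,q] = q − p. For instance
  ∂[2,5] = [5] − [2].
As a 9×27 matrix over Z this has rank 8, with invariant factors (1,1,1,1,1,1,1,1).

The boundary map ∂_2: C_2 → C_1 sends each 2-simplex [p,q,r] to [q,r] − [p,r] + [p,q]. For instance
  ∂[2,3,7] = [3,7] − [2,7] + [2,3],
  ∂[0,3,8] = [3,8] − [0,8] + [0,3].
This gives a 27×18 integer matrix of rank 18; reducing to Smith normal form yields diagonal entries (1,1,1,1,1,1,1,1,1,1,1,1,1,1,1,1,1,2).

Computing H_k = (kernel of ∂_k) / (image of ∂_{k+1}):

  H_0: rank C_0 − rank ∂_1 = 9 − 8 = 1, and the invariant factors of ∂_1 are all 1, so H_0 = Z.
  H_1: rank ker ∂_1 − rank ∂_2 = (27 − 8) − 18 = 1, and ∂_2 has invariant factor 2 > 1, so H_1 = Z ⊕ Z/2.
  H_2: rank ker ∂_2 − rank ∂_3 = (18 − 18) − 0 = 0, and there is no ∂_3, so H_2 = 0.

(K is a triangulation of the Klein bottle.)

H_0 ≅ Z,  H_1 ≅ Z ⊕ Z/2,  H_2 = 0.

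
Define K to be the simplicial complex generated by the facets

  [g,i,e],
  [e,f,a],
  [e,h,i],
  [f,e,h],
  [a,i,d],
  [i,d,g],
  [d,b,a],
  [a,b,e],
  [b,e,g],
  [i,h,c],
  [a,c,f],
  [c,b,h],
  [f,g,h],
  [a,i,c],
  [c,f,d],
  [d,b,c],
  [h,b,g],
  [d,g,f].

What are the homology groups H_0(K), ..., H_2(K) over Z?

H_0 = Z,  H_1 = Z × Z/2,  H_2 = 0.

Take the total order a < b < c < d < e < f < g < h < i on the vertex set. Then K (dimension 2) consists of the simplices:

  0-simplices (9): a, b, c, d, e, f, g, h, i
  1-simplices (27): ab, ac, ad, ae, af, ai, bc, bd, be, bg, bh, cd, cf, ch, ci, df, dg, di, ef, eg, eh, ei, fg, fh, gh, gi, hi
  2-simplices (18): abd, abe, acf, aci, adi, aef, bcd, bch, beg, bgh, cdf, chi, dfg, dgi, efh, egi, ehi, fgh

giving chain groups C_0 ≅ Z^9, C_1 ≅ Z^27, C_2 ≅ Z^18.

The boundary map ∂_1: C_1 → C_0 sends each edge [p,q] (with p < q) to q − p. For instance
  ∂eh = h − e.
The resulting 9×27 matrix has rank 8, and its Smith normal form has invariant factors (1,1,1,1,1,1,1,1).

The boundary map ∂_2: C_2 → C_1 maps a triangle to the signed sum of its edges. For instance
  ∂dfg = fg − dg + df,
  ∂acf = cf − af + ac.
As a 27×18 matrix over Z this has rank 18, with invariant factors (1,1,1,1,1,1,1,1,1,1,1,1,1,1,1,1,1,2).

From H_k ≅ ker(∂_k) / im(∂_{k+1}) we obtain:

  H_0: rank C_0 − rank ∂_1 = 9 − 8 = 1, and the invariant factors of ∂_1 are all 1, so H_0 = Z.
  H_1: rank ker ∂_1 − rank ∂_2 = (27 − 8) − 18 = 1, and ∂_2 has invariant factor 2 > 1, so H_1 = Z × Z/2.
  H_2: rank ker ∂_2 − rank ∂_3 = (18 − 18) − 0 = 0, and there is no ∂_3, so H_2 = 0.

(K is a triangulation of the Klein bottle.)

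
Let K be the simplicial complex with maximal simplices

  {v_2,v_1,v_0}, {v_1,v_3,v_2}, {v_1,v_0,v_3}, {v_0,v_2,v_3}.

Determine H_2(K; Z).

H_2 ≅ Z.

K has 4 vertices, 6 edges, 4 triangles.
rank ∂_2 = 3, rank ∂_3 = 0 ⇒ b_2 = 4 − 3 − 0 = 1. So H_2 ≅ Z.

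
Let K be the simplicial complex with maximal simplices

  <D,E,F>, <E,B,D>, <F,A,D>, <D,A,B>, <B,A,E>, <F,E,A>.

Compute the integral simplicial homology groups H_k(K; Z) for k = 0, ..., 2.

H_0 = Z,  H_1 = 0,  H_2 = Z.

Fix the vertex order A < B < D < E < F and write every simplex with vertices in increasing order. Then dim K = 2 and the simplices of K are:

  0-simplices (5): A, B, D, E, F
  1-simplices (9): AB, AD, AE, AF, BD, BE, DE, DF, EF
  2-simplices (6): ABD, ABE, ADF, AEF, BDE, DEF

Hence C_0 ≅ Z^5, C_1 ≅ Z^9, C_2 ≅ Z^6.

The boundary map ∂_1: C_1 → C_0 sends each edge [p,q] (with p < q) to q − p.
The resulting 5×9 matrix has rank 4, and its Smith normal form has invariant factors (1,1,1,1).

∂_2: C_2 → C_1 maps a triangle to the signed sum of its edges. For instance
  ∂ABE = BE − AE + AB,
  ∂BDE = DE − BE + BD.
This gives a 9×6 integer matrix of rank 5; reducing to Smith normal form yields diagonal entries (1,1,1,1,1).

Now H_k = ker ∂_k / im ∂_{k+1}, so:

  H_0: rank C_0 − rank ∂_1 = 5 − 4 = 1, and the invariant factors of ∂_1 are all 1, so H_0 = Z.
  H_1: rank ker ∂_1 − rank ∂_2 = (9 − 4) − 5 = 0, and the invariant factors of ∂_2 are all 1, so H_1 = 0.
  H_2: rank ker ∂_2 − rank ∂_3 = (6 − 5) − 0 = 1, and there is no ∂_3, so H_2 = Z.

(K is a triangulation of the 2-sphere S^2.)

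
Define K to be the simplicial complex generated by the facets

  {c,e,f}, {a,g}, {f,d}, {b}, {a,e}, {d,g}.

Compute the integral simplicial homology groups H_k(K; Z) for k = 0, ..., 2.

H_0 ≅ Z^2,  H_1 ≅ Z,  H_2 = 0.

Order the vertices as a < b < c < d < e < f < g. Listing each simplex with vertices in this order, K has dimension 2 with simplices:

  0-simplices (7): a, b, c, d, e, f, g
  1-simplices (7): ae, ag, ce, cf, df, dg, ef
  2-simplices (1): cef

giving chain groups C_0 ≅ Z^7, C_1 ≅ Z^7, C_2 ≅ Z^1.

Boundary ∂_1: C_1 → C_0 is given by ∂[p,q] = [q] − [p].
The 7×7 boundary matrix has rank 5 and Smith normal form diag(1,1,1,1,1).

Boundary ∂_2: C_2 → C_1 acts by ∂[p,q,r] = [q,r] − [p,r] + [p,q]. For instance
  ∂cef = ef − cf + ce.
The 7×1 boundary matrix has rank 1 and Smith normal form diag(1).

Now H_k = ker ∂_k / im ∂_{k+1}, so:

  H_0: rank C_0 − rank ∂_1 = 7 − 5 = 2, and the invariant factors of ∂_1 are all 1, so H_0 ≅ Z^2.
  H_1: rank ker ∂_1 − rank ∂_2 = (7 − 5) − 1 = 1, and the invariant factors of ∂_2 are all 1, so H_1 ≅ Z.
  H_2: rank ker ∂_2 − rank ∂_3 = (1 − 1) − 0 = 0, and there is no ∂_3, so H_2 ≅ 0.

As a check, the Euler characteristic is 7 − 7 + 1 = 1, which agrees with 2 − 1 + 0 = 1.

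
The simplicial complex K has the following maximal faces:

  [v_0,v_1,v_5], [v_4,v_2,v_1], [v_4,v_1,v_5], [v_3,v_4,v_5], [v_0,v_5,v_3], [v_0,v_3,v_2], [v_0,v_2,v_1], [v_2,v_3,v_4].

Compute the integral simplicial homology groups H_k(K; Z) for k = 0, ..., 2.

H_0 = Z,  H_1 = 0,  H_2 = Z.

We work with the vertex ordering v_0 < v_1 < v_2 < v_3 < v_4 < v_5. The simplices of K, each written with vertices in increasing order, are:

  0-simplices (6): [v_0], [v_1], [v_2], [v_3], [v_4], [v_5]
  1-simplices (12): [v_0,v_1], [v_0,v_2], [v_0,v_3], [v_0,v_5], [v_1,v_2], [v_1,v_4], [v_1,v_5], [v_2,v_3], [v_2,v_4], [v_3,v_4], [v_3,v_5], [v_4,v_5]
  2-simplices (8): [v_0,v_1,v_2], [v_0,v_1,v_5], [v_0,v_2,v_3], [v_0,v_3,v_5], [v_1,v_2,v_4], [v_1,v_4,v_5], [v_2,v_3,v_4], [v_3,v_4,v_5]

so the chain groups are C_0 ≅ Z^6, C_1 ≅ Z^12, C_2 ≅ Z^8.

The boundary map ∂_1: C_1 → C_0 is given by ∂[p,q] = [q] − [p].
This gives a 6×12 integer matrix of rank 5; reducing to Smith normal form yields diagonal entries (1,1,1,1,1).

The boundary map ∂_2: C_2 → C_1 maps a triangle to the signed sum of its edges. For instance
  ∂[v_1,v_4,v_5] = [v_4,v_5] − [v_1,v_5] + [v_1,v_4],
  ∂[v_0,v_3,v_5] = [v_3,v_5] − [v_0,v_5] + [v_0,v_3].
The 12×8 boundary matrix has rank 7 and Smith normal form diag(1,1,1,1,1,1,1).

From H_k ≅ ker(∂_k) / im(∂_{k+1}) we obtain:

  H_0: rank C_0 − rank ∂_1 = 6 − 5 = 1, and the invariant factors of ∂_1 are all 1, so H_0 = Z.
  H_1: rank ker ∂_1 − rank ∂_2 = (12 − 5) − 7 = 0, and the invariant factors of ∂_2 are all 1, so H_1 = 0.
  H_2: rank ker ∂_2 − rank ∂_3 = (8 − 7) − 0 = 1, and there is no ∂_3, so H_2 = Z.

(K is a triangulation of the 2-sphere S^2.)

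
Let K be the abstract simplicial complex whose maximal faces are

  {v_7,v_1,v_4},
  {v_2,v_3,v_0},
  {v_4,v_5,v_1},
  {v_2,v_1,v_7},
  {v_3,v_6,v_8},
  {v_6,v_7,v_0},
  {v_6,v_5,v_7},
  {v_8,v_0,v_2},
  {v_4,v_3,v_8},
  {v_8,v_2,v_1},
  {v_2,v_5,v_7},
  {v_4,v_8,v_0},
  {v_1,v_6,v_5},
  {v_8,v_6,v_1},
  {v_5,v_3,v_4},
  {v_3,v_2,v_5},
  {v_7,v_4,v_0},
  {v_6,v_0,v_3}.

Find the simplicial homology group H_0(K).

H_0 ≅ Z.

We work with the vertex ordering v_0 < v_1 < v_2 < v_3 < v_4 < v_5 < v_6 < v_7 < v_8. The simplices of K, each written with vertices in increasing order, are:

  0-simplices (9): [v_0], [v_1], [v_2], [v_3], [v_4], [v_5], [v_6], [v_7], [v_8]
  1-simplices (27): (27 of them)
  2-simplices (18): (18 of them)

Hence C_0 ≅ Z^9, C_1 ≅ Z^27, C_2 ≅ Z^18.

Boundary ∂_1: C_1 → C_0 sends each edge [p,q] (with p < q) to q − p.
The resulting 9×27 matrix has rank 8, and its Smith normal form has invariant factors (1,1,1,1,1,1,1,1).

The boundary map ∂_2: C_2 → C_1 acts by ∂[p,q,r] = [q,r] − [p,r] + [p,q]. For instance
  ∂[v_0,v_4,v_7] = [v_4,v_7] − [v_0,v_7] + [v_0,v_4],
  ∂[v_0,v_2,v_8] = [v_2,v_8] − [v_0,v_8] + [v_0,v_2].
The 27×18 boundary matrix has rank 18 and Smith normal form diag(1,1,1,1,1,1,1,1,1,1,1,1,1,1,1,1,1,2).

Now H_k = ker ∂_k / im ∂_{k+1}, so:

  H_0: rank C_0 − rank ∂_1 = 9 − 8 = 1, and the invariant factors of ∂_1 are all 1, so H_0 = Z.

(K is a triangulation of the Klein bottle.)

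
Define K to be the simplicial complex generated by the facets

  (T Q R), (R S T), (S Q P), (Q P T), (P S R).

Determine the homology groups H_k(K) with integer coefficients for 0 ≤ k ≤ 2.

Take the total order P < Q < R < S < T on the vertex set. Then K (dimension 2) consists of the simplices:

  0-simplices (5): P, Q, R, S, T
  1-simplices (10): PQ, PR, PS, PT, QR, QS, QT, RS, RT, ST
  2-simplices (5): PQS, PQT, PRS, QRT, RST

giving chain groups C_0 ≅ Z^5, C_1 ≅ Z^10, C_2 ≅ Z^5.

Boundary ∂_1: C_1 → C_0 is given by ∂[p,q] = [q] − [p].
The 5×10 boundary matrix has rank 4 and Smith normal form diag(1,1,1,1).

∂_2: C_2 → C_1 maps a triangle to the signed sum of its edges. For instance
  ∂PQS = QS − PS + PQ,
  ∂QRT = RT − QT + QR.
The resulting 10×5 matrix has rank 5, and its Smith normal form has invariant factors (1,1,1,1,1).

Reading off H_k = ker ∂_k / im ∂_{k+1}:

  H_0: rank C_0 − rank ∂_1 = 5 − 4 = 1, and the invariant factors of ∂_1 are all 1, so H_0 ≅ Z.
  H_1: rank ker ∂_1 − rank ∂_2 = (10 − 4) − 5 = 1, and the invariant factors of ∂_2 are all 1, so H_1 ≅ Z.
  H_2: rank ker ∂_2 − rank ∂_3 = (5 − 5) − 0 = 0, and there is no ∂_3, so H_2 ≅ 0.

H_0 = Z,  H_1 = Z,  H_2 = 0.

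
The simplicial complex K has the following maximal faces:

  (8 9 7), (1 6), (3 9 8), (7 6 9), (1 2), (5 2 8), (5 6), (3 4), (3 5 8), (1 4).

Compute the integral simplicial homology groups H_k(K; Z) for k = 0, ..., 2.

H_0 = Z,  H_1 = Z^3,  H_2 = 0.

Fix the vertex order 1 < 2 < 3 < 4 < 5 < 6 < 7 < 8 < 9 and write every simplex with vertices in increasing order. Then dim K = 2 and the simplices of K are:

  0-simplices (9): [1], [2], [3], [4], [5], [6], [7], [8], [9]
  1-simplices (16): [1,2], [1,4], [1,6], [2,5], [2,8], [3,4], [3,5], [3,8], [3,9], [5,6], [5,8], [6,7], [6,9], [7,8], [7,9], [8,9]
  2-simplices (5): [2,5,8], [3,5,8], [3,8,9], [6,7,9], [7,8,9]

giving chain groups C_0 ≅ Z^9, C_1 ≅ Z^16, C_2 ≅ Z^5.

Boundary ∂_1: C_1 → C_0 maps an edge to its endpoints' difference, ∂[p,q] = q − p.
As a 9×16 matrix over Z this has rank 8, with invariant factors (1,1,1,1,1,1,1,1).

Boundary ∂_2: C_2 → C_1 acts by ∂[p,q,r] = [q,r] − [p,r] + [p,q]. For instance
  ∂[3,5,8] = [5,8] − [3,8] + [3,5],
  ∂[2,5,8] = [5,8] − [2,8] + [2,5].
The 16×5 boundary matrix has rank 5 and Smith normal form diag(1,1,1,1,1).

From H_k ≅ ker(∂_k) / im(∂_{k+1}) we obtain:

  H_0: rank C_0 − rank ∂_1 = 9 − 8 = 1, and the invariant factors of ∂_1 are all 1, so H_0 = Z.
  H_1: rank ker ∂_1 − rank ∂_2 = (16 − 8) − 5 = 3, and the invariant factors of ∂_2 are all 1, so H_1 = Z^3.
  H_2: rank ker ∂_2 − rank ∂_3 = (5 − 5) − 0 = 0, and there is no ∂_3, so H_2 = 0.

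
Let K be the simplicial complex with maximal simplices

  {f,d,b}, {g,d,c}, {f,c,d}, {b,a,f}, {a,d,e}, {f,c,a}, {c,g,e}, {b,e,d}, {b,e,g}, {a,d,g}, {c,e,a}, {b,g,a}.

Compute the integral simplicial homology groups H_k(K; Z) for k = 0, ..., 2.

H_0 = Z,  H_1 = Z/2Z,  H_2 = 0.

We work with the vertex ordering a < b < c < d < e < f < g. The simplices of K, each written with vertices in increasing order, are:

  0-simplices (7): a, b, c, d, e, f, g
  1-simplices (18): ab, ac, ad, ae, af, ag, bd, be, bf, bg, cd, ce, cf, cg, de, df, dg, eg
  2-simplices (12): abf, abg, ace, acf, ade, adg, bde, bdf, beg, cdf, cdg, ceg

so the chain groups are C_0 ≅ Z^7, C_1 ≅ Z^18, C_2 ≅ Z^12.

Boundary ∂_1: C_1 → C_0 sends each edge [p,q] (with p < q) to q − p. For instance
  ∂bd = d − b.
The resulting 7×18 matrix has rank 6, and its Smith normal form has invariant factors (1,1,1,1,1,1).

∂_2: C_2 → C_1 maps a triangle to the signed sum of its edges. For instance
  ∂bdf = df − bf + bd,
  ∂ade = de − ae + ad.
This gives a 18×12 integer matrix of rank 12; reducing to Smith normal form yields diagonal entries (1,1,1,1,1,1,1,1,1,1,1,2).

Now H_k = ker ∂_k / im ∂_{k+1}, so:

  H_0: rank C_0 − rank ∂_1 = 7 − 6 = 1, and the invariant factors of ∂_1 are all 1, so H_0 = Z.
  H_1: rank ker ∂_1 − rank ∂_2 = (18 − 6) − 12 = 0, and ∂_2 has invariant factor 2 > 1, so H_1 = Z/2Z.
  H_2: rank ker ∂_2 − rank ∂_3 = (12 − 12) − 0 = 0, and there is no ∂_3, so H_2 = 0.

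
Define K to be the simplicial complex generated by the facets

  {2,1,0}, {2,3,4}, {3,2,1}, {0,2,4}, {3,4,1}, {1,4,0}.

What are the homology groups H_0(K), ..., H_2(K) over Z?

K has 5 vertices, 9 edges, 6 triangles.
rank ∂_0 = 0, rank ∂_1 = 4 ⇒ b_0 = 5 − 0 − 4 = 1; all invariant factors of ∂_1 are 1 so no torsion. So H_0 ≅ Z.
rank ∂_1 = 4, rank ∂_2 = 5 ⇒ b_1 = 9 − 4 − 5 = 0; all invariant factors of ∂_2 are 1 so no torsion. So H_1 ≅ 0.
rank ∂_2 = 5, rank ∂_3 = 0 ⇒ b_2 = 6 − 5 − 0 = 1. So H_2 ≅ Z.

H_0 ≅ Z,  H_1 = 0,  H_2 ≅ Z.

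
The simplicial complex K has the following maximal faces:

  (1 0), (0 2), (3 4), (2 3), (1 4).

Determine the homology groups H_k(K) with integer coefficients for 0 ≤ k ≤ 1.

We work with the vertex ordering 0 < 1 < 2 < 3 < 4. The simplices of K, each written with vertices in increasing order, are:

  0-simplices (5): [0], [1], [2], [3], [4]
  1-simplices (5): [0,1], [0,2], [1,4], [2,3], [3,4]

Hence C_0 ≅ Z^5, C_1 ≅ Z^5.

The boundary map ∂_1: C_1 → C_0 is given by ∂[p,q] = [q] − [p]. For instance
  ∂[0,1] = [1] − [0].
This gives a 5×5 integer matrix of rank 4; reducing to Smith normal form yields diagonal entries (1,1,1,1).

Now H_k = ker ∂_k / im ∂_{k+1}, so:

  H_0: rank C_0 − rank ∂_1 = 5 − 4 = 1, and the invariant factors of ∂_1 are all 1, so H_0 = Z.
  H_1: rank ker ∂_1 − rank ∂_2 = (5 − 4) − 0 = 1, and there is no ∂_2, so H_1 = Z.

As a check, the Euler characteristic is 5 − 5 = 0, which agrees with 1 − 1 = 0.

H_0 ≅ Z,  H_1 ≅ Z.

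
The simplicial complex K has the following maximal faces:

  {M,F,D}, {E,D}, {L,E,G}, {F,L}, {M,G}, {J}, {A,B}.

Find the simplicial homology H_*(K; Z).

Order the vertices as A < B < D < E < F < G < J < L < M. Listing each simplex with vertices in this order, K has dimension 2 with simplices:

  0-simplices (9): A, B, D, E, F, G, J, L, M
  1-simplices (10): AB, DE, DF, DM, EG, EL, FL, FM, GL, GM
  2-simplices (2): DFM, EGL

so the chain groups are C_0 ≅ Z^9, C_1 ≅ Z^10, C_2 ≅ Z^2.

Boundary ∂_1: C_1 → C_0 is given by ∂[p,q] = [q] − [p].
As a 9×10 matrix over Z this has rank 6, with invariant factors (1,1,1,1,1,1).

Boundary ∂_2: C_2 → C_1 maps a triangle to the signed sum of its edges. For instance
  ∂DFM = FM − DM + DF,
  ∂EGL = GL − EL + EG.
As a 10×2 matrix over Z this has rank 2, with invariant factors (1,1).

Now H_k = ker ∂_k / im ∂_{k+1}, so:

  H_0: rank C_0 − rank ∂_1 = 9 − 6 = 3, and the invariant factors of ∂_1 are all 1, so H_0 ≅ Z^3.
  H_1: rank ker ∂_1 − rank ∂_2 = (10 − 6) − 2 = 2, and the invariant factors of ∂_2 are all 1, so H_1 ≅ Z^2.
  H_2: rank ker ∂_2 − rank ∂_3 = (2 − 2) − 0 = 0, and there is no ∂_3, so H_2 ≅ 0.

H_0 = Z^3,  H_1 = Z^2,  H_2 = 0.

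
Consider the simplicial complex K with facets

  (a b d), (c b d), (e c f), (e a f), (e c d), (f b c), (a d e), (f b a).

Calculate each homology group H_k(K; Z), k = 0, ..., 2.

Fix the vertex order a < b < c < d < e < f and write every simplex with vertices in increasing order. Then dim K = 2 and the simplices of K are:

  0-simplices (6): a, b, c, d, e, f
  1-simplices (12): ab, ad, ae, af, bc, bd, bf, cd, ce, cf, de, ef
  2-simplices (8): abd, abf, ade, aef, bcd, bcf, cde, cef

giving chain groups C_0 ≅ Z^6, C_1 ≅ Z^12, C_2 ≅ Z^8.

∂_1: C_1 → C_0 maps an edge to its endpoints' difference, ∂[p,q] = q − p. For instance
  ∂bc = c − b.
This gives a 6×12 integer matrix of rank 5; reducing to Smith normal form yields diagonal entries (1,1,1,1,1).

Boundary ∂_2: C_2 → C_1 acts by ∂[p,q,r] = [q,r] − [p,r] + [p,q]. For instance
  ∂aef = ef − af + ae,
  ∂abf = bf − af + ab.
This gives a 12×8 integer matrix of rank 7; reducing to Smith normal form yields diagonal entries (1,1,1,1,1,1,1).

Reading off H_k = ker ∂_k / im ∂_{k+1}:

  H_0: rank C_0 − rank ∂_1 = 6 − 5 = 1, and the invariant factors of ∂_1 are all 1, so H_0 ≅ Z.
  H_1: rank ker ∂_1 − rank ∂_2 = (12 − 5) − 7 = 0, and the invariant factors of ∂_2 are all 1, so H_1 ≅ 0.
  H_2: rank ker ∂_2 − rank ∂_3 = (8 − 7) − 0 = 1, and there is no ∂_3, so H_2 ≅ Z.

H_0 = Z,  H_1 = 0,  H_2 = Z.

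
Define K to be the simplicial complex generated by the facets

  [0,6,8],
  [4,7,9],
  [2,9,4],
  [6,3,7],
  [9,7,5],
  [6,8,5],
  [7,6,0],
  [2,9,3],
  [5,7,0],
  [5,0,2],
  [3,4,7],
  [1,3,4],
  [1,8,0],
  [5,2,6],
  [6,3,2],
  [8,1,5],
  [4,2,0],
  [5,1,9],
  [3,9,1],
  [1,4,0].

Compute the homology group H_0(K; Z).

H_0 = Z.

We work with the vertex ordering 0 < 1 < 2 < 3 < 4 < 5 < 6 < 7 < 8 < 9. The simplices of K, each written with vertices in increasing order, are:

  0-simplices (10): [0], [1], [2], [3], [4], [5], [6], [7], [8], [9]
  1-simplices (30): (30 of them)
  2-simplices (20): (20 of them)

Hence C_0 ≅ Z^10, C_1 ≅ Z^30, C_2 ≅ Z^20.

Boundary ∂_1: C_1 → C_0 sends each edge [p,q] (with p < q) to q − p.
As a 10×30 matrix over Z this has rank 9, with invariant factors (1,1,1,1,1,1,1,1,1).

The boundary map ∂_2: C_2 → C_1 maps a triangle to the signed sum of its edges. For instance
  ∂[4,7,9] = [7,9] − [4,9] + [4,7],
  ∂[0,1,8] = [1,8] − [0,8] + [0,1].
The resulting 30×20 matrix has rank 20, and its Smith normal form has invariant factors (1,1,1,1,1,1,1,1,1,1,1,1,1,1,1,1,1,1,1,2).

Now H_k = ker ∂_k / im ∂_{k+1}, so:

  H_0: rank C_0 − rank ∂_1 = 10 − 9 = 1, and the invariant factors of ∂_1 are all 1, so H_0 = Z.

(K is a triangulation of the Klein bottle.)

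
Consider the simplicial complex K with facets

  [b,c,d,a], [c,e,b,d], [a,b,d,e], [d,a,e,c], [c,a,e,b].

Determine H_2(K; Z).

H_2 ≅ 0.

Fix the vertex order a < b < c < d < e and write every simplex with vertices in increasing order. Then dim K = 3 and the simplices of K are:

  0-simplices (5): a, b, c, d, e
  1-simplices (10): ab, ac, ad, ae, bc, bd, be, cd, ce, de
  2-simplices (10): abc, abd, abe, acd, ace, ade, bcd, bce, bde, cde
  3-simplices (5): abcd, abce, abde, acde, bcde

giving chain groups C_0 ≅ Z^5, C_1 ≅ Z^10, C_2 ≅ Z^10, C_3 ≅ Z^5.

The boundary map ∂_1: C_1 → C_0 sends each edge [p,q] (with p < q) to q − p.
The 5×10 boundary matrix has rank 4 and Smith normal form diag(1,1,1,1).

Boundary ∂_2: C_2 → C_1 maps a triangle to the signed sum of its edges. For instance
  ∂abe = be − ae + ab,
  ∂bce = ce − be + bc.
As a 10×10 matrix over Z this has rank 6, with invariant factors (1,1,1,1,1,1).

∂_3: C_3 → C_2 sends each 3-simplex σ to the alternating sum Σ_i (−1)^i (σ with its i-th vertex removed). For instance
  ∂abcd = bcd − acd + abd − abc,
  ∂acde = cde − ade + ace − acd.
As a 10×5 matrix over Z this has rank 4, with invariant factors (1,1,1,1).

From H_k ≅ ker(∂_k) / im(∂_{k+1}) we obtain:

  H_2: rank ker ∂_2 − rank ∂_3 = (10 − 6) − 4 = 0, and the invariant factors of ∂_3 are all 1, so H_2 ≅ 0.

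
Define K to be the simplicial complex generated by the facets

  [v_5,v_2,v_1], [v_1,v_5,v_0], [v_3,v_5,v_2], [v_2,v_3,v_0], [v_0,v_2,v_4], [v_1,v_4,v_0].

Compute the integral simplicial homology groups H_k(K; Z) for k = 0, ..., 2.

Take the total order v_0 < v_1 < v_2 < v_3 < v_4 < v_5 on the vertex set. Then K (dimension 2) consists of the simplices:

  0-simplices (6): [v_0], [v_1], [v_2], [v_3], [v_4], [v_5]
  1-simplices (12): [v_0,v_1], [v_0,v_2], [v_0,v_3], [v_0,v_4], [v_0,v_5], [v_1,v_2], [v_1,v_4], [v_1,v_5], [v_2,v_3], [v_2,v_4], [v_2,v_5], [v_3,v_5]
  2-simplices (6): [v_0,v_1,v_4], [v_0,v_1,v_5], [v_0,v_2,v_3], [v_0,v_2,v_4], [v_1,v_2,v_5], [v_2,v_3,v_5]

Hence C_0 ≅ Z^6, C_1 ≅ Z^12, C_2 ≅ Z^6.

Boundary ∂_1: C_1 → C_0 maps an edge to its endpoints' difference, ∂[p,q] = q − p. For instance
  ∂[v_0,v_4] = [v_4] − [v_0].
This gives a 6×12 integer matrix of rank 5; reducing to Smith normal form yields diagonal entries (1,1,1,1,1).

The boundary map ∂_2: C_2 → C_1 acts by ∂[p,q,r] = [q,r] − [p,r] + [p,q]. For instance
  ∂[v_2,v_3,v_5] = [v_3,v_5] − [v_2,v_5] + [v_2,v_3],
  ∂[v_0,v_1,v_4] = [v_1,v_4] − [v_0,v_4] + [v_0,v_1].
As a 12×6 matrix over Z this has rank 6, with invariant factors (1,1,1,1,1,1).

Computing H_k = (kernel of ∂_k) / (image of ∂_{k+1}):

  H_0: rank C_0 − rank ∂_1 = 6 − 5 = 1, and the invariant factors of ∂_1 are all 1, so H_0 ≅ Z.
  H_1: rank ker ∂_1 − rank ∂_2 = (12 − 5) − 6 = 1, and the invariant factors of ∂_2 are all 1, so H_1 ≅ Z.
  H_2: rank ker ∂_2 − rank ∂_3 = (6 − 6) − 0 = 0, and there is no ∂_3, so H_2 ≅ 0.

H_0 = Z,  H_1 = Z,  H_2 = 0.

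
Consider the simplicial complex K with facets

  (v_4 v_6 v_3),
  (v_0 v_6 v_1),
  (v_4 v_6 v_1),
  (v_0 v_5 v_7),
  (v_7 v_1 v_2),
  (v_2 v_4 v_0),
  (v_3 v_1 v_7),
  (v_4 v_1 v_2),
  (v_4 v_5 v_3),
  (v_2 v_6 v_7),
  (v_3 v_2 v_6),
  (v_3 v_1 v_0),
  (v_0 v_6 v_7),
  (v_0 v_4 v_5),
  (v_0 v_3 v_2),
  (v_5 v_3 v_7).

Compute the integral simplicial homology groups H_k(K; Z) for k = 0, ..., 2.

H_0 = Z,  H_1 = Z^2,  H_2 = Z.

We work with the vertex ordering v_0 < v_1 < v_2 < v_3 < v_4 < v_5 < v_6 < v_7. The simplices of K, each written with vertices in increasing order, are:

  0-simplices (8): [v_0], [v_1], [v_2], [v_3], [v_4], [v_5], [v_6], [v_7]
  1-simplices (24): (24 of them)
  2-simplices (16): (16 of them)

so the chain groups are C_0 ≅ Z^8, C_1 ≅ Z^24, C_2 ≅ Z^16.

Boundary ∂_1: C_1 → C_0 sends each edge [p,q] (with p < q) to q − p. For instance
  ∂[v_2,v_6] = [v_6] − [v_2].
This gives a 8×24 integer matrix of rank 7; reducing to Smith normal form yields diagonal entries (1,1,1,1,1,1,1).

Boundary ∂_2: C_2 → C_1 sends each 2-simplex [p,q,r] to [q,r] − [p,r] + [p,q]. For instance
  ∂[v_2,v_6,v_7] = [v_6,v_7] − [v_2,v_7] + [v_2,v_6],
  ∂[v_0,v_1,v_3] = [v_1,v_3] − [v_0,v_3] + [v_0,v_1].
As a 24×16 matrix over Z this has rank 15, with invariant factors (1,1,1,1,1,1,1,1,1,1,1,1,1,1,1).

From H_k ≅ ker(∂_k) / im(∂_{k+1}) we obtain:

  H_0: rank C_0 − rank ∂_1 = 8 − 7 = 1, and the invariant factors of ∂_1 are all 1, so H_0 ≅ Z.
  H_1: rank ker ∂_1 − rank ∂_2 = (24 − 7) − 15 = 2, and the invariant factors of ∂_2 are all 1, so H_1 ≅ Z^2.
  H_2: rank ker ∂_2 − rank ∂_3 = (16 − 15) − 0 = 1, and there is no ∂_3, so H_2 ≅ Z.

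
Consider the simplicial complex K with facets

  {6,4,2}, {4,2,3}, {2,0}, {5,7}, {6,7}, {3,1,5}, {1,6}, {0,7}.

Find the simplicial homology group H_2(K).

We work with the vertex ordering 0 < 1 < 2 < 3 < 4 < 5 < 6 < 7. The simplices of K, each written with vertices in increasing order, are:

  0-simplices (8): [0], [1], [2], [3], [4], [5], [6], [7]
  1-simplices (13): [0,2], [0,7], [1,3], [1,5], [1,6], [2,3], [2,4], [2,6], [3,4], [3,5], [4,6], [5,7], [6,7]
  2-simplices (3): [1,3,5], [2,3,4], [2,4,6]

so the chain groups are C_0 ≅ Z^8, C_1 ≅ Z^13, C_2 ≅ Z^3.

Boundary ∂_1: C_1 → C_0 maps an edge to its endpoints' difference, ∂[p,q] = q − p. For instance
  ∂[0,2] = [2] − [0].
As a 8×13 matrix over Z this has rank 7, with invariant factors (1,1,1,1,1,1,1).

The boundary map ∂_2: C_2 → C_1 maps a triangle to the signed sum of its edges. For instance
  ∂[2,4,6] = [4,6] − [2,6] + [2,4],
  ∂[2,3,4] = [3,4] − [2,4] + [2,3].
This gives a 13×3 integer matrix of rank 3; reducing to Smith normal form yields diagonal entries (1,1,1).

Now H_k = ker ∂_k / im ∂_{k+1}, so:

  H_2: rank ker ∂_2 − rank ∂_3 = (3 − 3) − 0 = 0, and there is no ∂_3, so H_2 ≅ 0.

H_2 = 0.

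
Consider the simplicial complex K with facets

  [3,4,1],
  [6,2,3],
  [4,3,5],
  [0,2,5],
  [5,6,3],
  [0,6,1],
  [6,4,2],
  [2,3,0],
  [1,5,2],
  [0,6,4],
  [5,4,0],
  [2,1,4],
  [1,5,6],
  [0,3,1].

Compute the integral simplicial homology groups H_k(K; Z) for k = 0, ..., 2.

H_0 ≅ Z,  H_1 ≅ Z^2,  H_2 ≅ Z.

K has 7 vertices, 21 edges, 14 triangles.
rank ∂_0 = 0, rank ∂_1 = 6 ⇒ b_0 = 7 − 0 − 6 = 1; all invariant factors of ∂_1 are 1 so no torsion. So H_0 = Z.
rank ∂_1 = 6, rank ∂_2 = 13 ⇒ b_1 = 21 − 6 − 13 = 2; all invariant factors of ∂_2 are 1 so no torsion. So H_1 = Z^2.
rank ∂_2 = 13, rank ∂_3 = 0 ⇒ b_2 = 14 − 13 − 0 = 1. So H_2 = Z.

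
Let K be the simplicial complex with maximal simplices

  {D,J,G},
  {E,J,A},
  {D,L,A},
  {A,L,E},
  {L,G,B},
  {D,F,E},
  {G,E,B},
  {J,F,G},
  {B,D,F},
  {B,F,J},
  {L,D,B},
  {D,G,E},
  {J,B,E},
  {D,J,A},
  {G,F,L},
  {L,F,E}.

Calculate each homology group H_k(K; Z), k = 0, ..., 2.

H_0 = Z,  H_1 = Z^2,  H_2 = Z.

We work with the vertex ordering A < B < D < E < F < G < J < L. The simplices of K, each written with vertices in increasing order, are:

  0-simplices (8): A, B, D, E, F, G, J, L
  1-simplices (24): AD, AE, AJ, AL, BD, BE, BF, BG, BJ, BL, DE, DF, DG, DJ, DL, EF, EG, EJ, EL, FG, FJ, FL, GJ, GL
  2-simplices (16): ADJ, ADL, AEJ, AEL, BDF, BDL, BEG, BEJ, BFJ, BGL, DEF, DEG, DGJ, EFL, FGJ, FGL

so the chain groups are C_0 ≅ Z^8, C_1 ≅ Z^24, C_2 ≅ Z^16.

Boundary ∂_1: C_1 → C_0 is given by ∂[p,q] = [q] − [p]. For instance
  ∂DJ = J − D.
This gives a 8×24 integer matrix of rank 7; reducing to Smith normal form yields diagonal entries (1,1,1,1,1,1,1).

The boundary map ∂_2: C_2 → C_1 sends each 2-simplex [p,q,r] to [q,r] − [p,r] + [p,q]. For instance
  ∂AEL = EL − AL + AE,
  ∂AEJ = EJ − AJ + AE.
As a 24×16 matrix over Z this has rank 15, with invariant factors (1,1,1,1,1,1,1,1,1,1,1,1,1,1,1).

Computing H_k = (kernel of ∂_k) / (image of ∂_{k+1}):

  H_0: rank C_0 − rank ∂_1 = 8 − 7 = 1, and the invariant factors of ∂_1 are all 1, so H_0 = Z.
  H_1: rank ker ∂_1 − rank ∂_2 = (24 − 7) − 15 = 2, and the invariant factors of ∂_2 are all 1, so H_1 = Z^2.
  H_2: rank ker ∂_2 − rank ∂_3 = (16 − 15) − 0 = 1, and there is no ∂_3, so H_2 = Z.

(K is a triangulation of the torus T^2.)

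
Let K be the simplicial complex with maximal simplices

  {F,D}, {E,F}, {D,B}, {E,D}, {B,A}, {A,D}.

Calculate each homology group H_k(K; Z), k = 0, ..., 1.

H_0 ≅ Z,  H_1 ≅ Z^2.

Take the total order A < B < D < E < F on the vertex set. Then K (dimension 1) consists of the simplices:

  0-simplices (5): A, B, D, E, F
  1-simplices (6): AB, AD, BD, DE, DF, EF

giving chain groups C_0 ≅ Z^5, C_1 ≅ Z^6.

The boundary map ∂_1: C_1 → C_0 sends each edge [p,q] (with p < q) to q − p.
The resulting 5×6 matrix has rank 4, and its Smith normal form has invariant factors (1,1,1,1).

Now H_k = ker ∂_k / im ∂_{k+1}, so:

  H_0: rank C_0 − rank ∂_1 = 5 − 4 = 1, and the invariant factors of ∂_1 are all 1, so H_0 ≅ Z.
  H_1: rank ker ∂_1 − rank ∂_2 = (6 − 4) − 0 = 2, and there is no ∂_2, so H_1 ≅ Z^2.

(K is a triangulation of a wedge of 2 circles.)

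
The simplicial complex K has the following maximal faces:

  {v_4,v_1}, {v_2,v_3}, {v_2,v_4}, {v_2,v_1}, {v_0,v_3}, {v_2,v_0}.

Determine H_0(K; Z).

H_0 ≅ Z.

Fix the vertex order v_0 < v_1 < v_2 < v_3 < v_4 and write every simplex with vertices in increasing order. Then dim K = 1 and the simplices of K are:

  0-simplices (5): [v_0], [v_1], [v_2], [v_3], [v_4]
  1-simplices (6): [v_0,v_2], [v_0,v_3], [v_1,v_2], [v_1,v_4], [v_2,v_3], [v_2,v_4]

giving chain groups C_0 ≅ Z^5, C_1 ≅ Z^6.

Boundary ∂_1: C_1 → C_0 maps an edge to its endpoints' difference, ∂[p,q] = q − p.
As a 5×6 matrix over Z this has rank 4, with invariant factors (1,1,1,1).

Computing H_k = (kernel of ∂_k) / (image of ∂_{k+1}):

  H_0: rank C_0 − rank ∂_1 = 5 − 4 = 1, and the invariant factors of ∂_1 are all 1, so H_0 = Z.

(K is a triangulation of a wedge of 2 circles.)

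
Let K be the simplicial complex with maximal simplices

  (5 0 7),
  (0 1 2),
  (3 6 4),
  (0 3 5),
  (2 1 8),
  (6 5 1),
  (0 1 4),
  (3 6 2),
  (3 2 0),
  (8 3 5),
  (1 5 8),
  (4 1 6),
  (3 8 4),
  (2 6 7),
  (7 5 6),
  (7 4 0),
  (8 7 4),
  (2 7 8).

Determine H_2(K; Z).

Fix the vertex order 0 < 1 < 2 < 3 < 4 < 5 < 6 < 7 < 8 and write every simplex with vertices in increasing order. Then dim K = 2 and the simplices of K are:

  0-simplices (9): [0], [1], [2], [3], [4], [5], [6], [7], [8]
  1-simplices (27): (27 of them)
  2-simplices (18): [0,1,2], [0,1,4], [0,2,3], [0,3,5], [0,4,7], [0,5,7], [1,2,8], [1,4,6], [1,5,6], [1,5,8], [2,3,6], [2,6,7], [2,7,8], [3,4,6], [3,4,8], [3,5,8], [4,7,8], [5,6,7]

giving chain groups C_0 ≅ Z^9, C_1 ≅ Z^27, C_2 ≅ Z^18.

Boundary ∂_1: C_1 → C_0 is given by ∂[p,q] = [q] − [p]. For instance
  ∂[4,6] = [6] − [4].
As a 9×27 matrix over Z this has rank 8, with invariant factors (1,1,1,1,1,1,1,1).

∂_2: C_2 → C_1 sends each 2-simplex [p,q,r] to [q,r] − [p,r] + [p,q]. For instance
  ∂[0,1,2] = [1,2] − [0,2] + [0,1],
  ∂[1,4,6] = [4,6] − [1,6] + [1,4].
The 27×18 boundary matrix has rank 17 and Smith normal form diag(1,1,1,1,1,1,1,1,1,1,1,1,1,1,1,1,1).

From H_k ≅ ker(∂_k) / im(∂_{k+1}) we obtain:

  H_2: rank ker ∂_2 − rank ∂_3 = (18 − 17) − 0 = 1, and there is no ∂_3, so H_2 = Z.

H_2 = Z.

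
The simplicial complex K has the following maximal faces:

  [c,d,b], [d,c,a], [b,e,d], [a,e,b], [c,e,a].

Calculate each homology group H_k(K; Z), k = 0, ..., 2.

Fix the vertex order a < b < c < d < e and write every simplex with vertices in increasing order. Then dim K = 2 and the simplices of K are:

  0-simplices (5): a, b, c, d, e
  1-simplices (10): ab, ac, ad, ae, bc, bd, be, cd, ce, de
  2-simplices (5): abe, acd, ace, bcd, bde

so the chain groups are C_0 ≅ Z^5, C_1 ≅ Z^10, C_2 ≅ Z^5.

Boundary ∂_1: C_1 → C_0 maps an edge to its endpoints' difference, ∂[p,q] = q − p.
As a 5×10 matrix over Z this has rank 4, with invariant factors (1,1,1,1).

∂_2: C_2 → C_1 maps a triangle to the signed sum of its edges. For instance
  ∂ace = ce − ae + ac,
  ∂bcd = cd − bd + bc.
The resulting 10×5 matrix has rank 5, and its Smith normal form has invariant factors (1,1,1,1,1).

Reading off H_k = ker ∂_k / im ∂_{k+1}:

  H_0: rank C_0 − rank ∂_1 = 5 − 4 = 1, and the invariant factors of ∂_1 are all 1, so H_0 = Z.
  H_1: rank ker ∂_1 − rank ∂_2 = (10 − 4) − 5 = 1, and the invariant factors of ∂_2 are all 1, so H_1 = Z.
  H_2: rank ker ∂_2 − rank ∂_3 = (5 − 5) − 0 = 0, and there is no ∂_3, so H_2 = 0.

As a check, the Euler characteristic is 5 − 10 + 5 = 0, which agrees with 1 − 1 + 0 = 0.
(K is a triangulation of the Möbius band.)

H_0 = Z,  H_1 = Z,  H_2 = 0.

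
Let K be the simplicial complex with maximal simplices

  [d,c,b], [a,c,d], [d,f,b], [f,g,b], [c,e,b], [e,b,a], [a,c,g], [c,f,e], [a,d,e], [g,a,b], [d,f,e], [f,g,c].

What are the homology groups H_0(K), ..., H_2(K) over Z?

Fix the vertex order a < b < c < d < e < f < g and write every simplex with vertices in increasing order. Then dim K = 2 and the simplices of K are:

  0-simplices (7): a, b, c, d, e, f, g
  1-simplices (18): ab, ac, ad, ae, ag, bc, bd, be, bf, bg, cd, ce, cf, cg, de, df, ef, fg
  2-simplices (12): abe, abg, acd, acg, ade, bcd, bce, bdf, bfg, cef, cfg, def

so the chain groups are C_0 ≅ Z^7, C_1 ≅ Z^18, C_2 ≅ Z^12.

Boundary ∂_1: C_1 → C_0 maps an edge to its endpoints' difference, ∂[p,q] = q − p. For instance
  ∂bc = c − b.
As a 7×18 matrix over Z this has rank 6, with invariant factors (1,1,1,1,1,1).

∂_2: C_2 → C_1 acts by ∂[p,q,r] = [q,r] − [p,r] + [p,q]. For instance
  ∂acd = cd − ad + ac,
  ∂cfg = fg − cg + cf.
The resulting 18×12 matrix has rank 12, and its Smith normal form has invariant factors (1,1,1,1,1,1,1,1,1,1,1,2).

Reading off H_k = ker ∂_k / im ∂_{k+1}:

  H_0: rank C_0 − rank ∂_1 = 7 − 6 = 1, and the invariant factors of ∂_1 are all 1, so H_0 ≅ Z.
  H_1: rank ker ∂_1 − rank ∂_2 = (18 − 6) − 12 = 0, and ∂_2 has invariant factor 2 > 1, so H_1 ≅ Z/2.
  H_2: rank ker ∂_2 − rank ∂_3 = (12 − 12) − 0 = 0, and there is no ∂_3, so H_2 ≅ 0.

H_0 ≅ Z,  H_1 ≅ Z/2,  H_2 = 0.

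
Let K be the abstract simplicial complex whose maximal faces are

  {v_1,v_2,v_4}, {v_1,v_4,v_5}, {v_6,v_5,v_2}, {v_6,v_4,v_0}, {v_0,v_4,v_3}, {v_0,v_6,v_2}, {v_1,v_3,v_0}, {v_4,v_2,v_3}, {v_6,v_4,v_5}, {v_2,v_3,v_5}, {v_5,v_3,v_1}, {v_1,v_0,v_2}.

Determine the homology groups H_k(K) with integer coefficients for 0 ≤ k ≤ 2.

H_0 = Z,  H_1 = Z/2,  H_2 = 0.

Take the total order v_0 < v_1 < v_2 < v_3 < v_4 < v_5 < v_6 on the vertex set. Then K (dimension 2) consists of the simplices:

  0-simplices (7): [v_0], [v_1], [v_2], [v_3], [v_4], [v_5], [v_6]
  1-simplices (18): (18 of them)
  2-simplices (12): (12 of them)

Hence C_0 ≅ Z^7, C_1 ≅ Z^18, C_2 ≅ Z^12.

The boundary map ∂_1: C_1 → C_0 maps an edge to its endpoints' difference, ∂[p,q] = q − p. For instance
  ∂[v_0,v_1] = [v_1] − [v_0].
This gives a 7×18 integer matrix of rank 6; reducing to Smith normal form yields diagonal entries (1,1,1,1,1,1).

Boundary ∂_2: C_2 → C_1 maps a triangle to the signed sum of its edges. For instance
  ∂[v_1,v_4,v_5] = [v_4,v_5] − [v_1,v_5] + [v_1,v_4],
  ∂[v_4,v_5,v_6] = [v_5,v_6] − [v_4,v_6] + [v_4,v_5].
The resulting 18×12 matrix has rank 12, and its Smith normal form has invariant factors (1,1,1,1,1,1,1,1,1,1,1,2).

Now H_k = ker ∂_k / im ∂_{k+1}, so:

  H_0: rank C_0 − rank ∂_1 = 7 − 6 = 1, and the invariant factors of ∂_1 are all 1, so H_0 ≅ Z.
  H_1: rank ker ∂_1 − rank ∂_2 = (18 − 6) − 12 = 0, and ∂_2 has invariant factor 2 > 1, so H_1 ≅ Z/2.
  H_2: rank ker ∂_2 − rank ∂_3 = (12 − 12) − 0 = 0, and there is no ∂_3, so H_2 ≅ 0.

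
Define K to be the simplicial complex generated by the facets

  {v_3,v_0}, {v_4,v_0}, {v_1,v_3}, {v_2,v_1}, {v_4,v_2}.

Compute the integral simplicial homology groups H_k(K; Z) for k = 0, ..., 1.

Fix the vertex order v_0 < v_1 < v_2 < v_3 < v_4 and write every simplex with vertices in increasing order. Then dim K = 1 and the simplices of K are:

  0-simplices (5): [v_0], [v_1], [v_2], [v_3], [v_4]
  1-simplices (5): [v_0,v_3], [v_0,v_4], [v_1,v_2], [v_1,v_3], [v_2,v_4]

so the chain groups are C_0 ≅ Z^5, C_1 ≅ Z^5.

∂_1: C_1 → C_0 sends each edge [p,q] (with p < q) to q − p.
The 5×5 boundary matrix has rank 4 and Smith normal form diag(1,1,1,1).

Computing H_k = (kernel of ∂_k) / (image of ∂_{k+1}):

  H_0: rank C_0 − rank ∂_1 = 5 − 4 = 1, and the invariant factors of ∂_1 are all 1, so H_0 ≅ Z.
  H_1: rank ker ∂_1 − rank ∂_2 = (5 − 4) − 0 = 1, and there is no ∂_2, so H_1 ≅ Z.

H_0 = Z,  H_1 = Z.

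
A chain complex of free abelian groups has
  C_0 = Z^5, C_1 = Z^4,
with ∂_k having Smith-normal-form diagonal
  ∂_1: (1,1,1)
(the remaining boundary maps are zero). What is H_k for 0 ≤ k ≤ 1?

H_0: b_0 = 5 − 0 − 3 = 2; torsion from ∂_1 factors > 1: none. So H_0 = Z^2.
H_1: b_1 = 4 − 3 − 0 = 1; torsion from ∂_2 factors > 1: none. So H_1 = Z.

H_0 = Z^2,  H_1 = Z.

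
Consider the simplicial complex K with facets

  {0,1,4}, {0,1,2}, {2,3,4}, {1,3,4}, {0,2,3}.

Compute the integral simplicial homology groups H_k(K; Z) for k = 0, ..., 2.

H_0 ≅ Z,  H_1 ≅ Z,  H_2 = 0.

We work with the vertex ordering 0 < 1 < 2 < 3 < 4. The simplices of K, each written with vertices in increasing order, are:

  0-simplices (5): [0], [1], [2], [3], [4]
  1-simplices (10): [0,1], [0,2], [0,3], [0,4], [1,2], [1,3], [1,4], [2,3], [2,4], [3,4]
  2-simplices (5): [0,1,2], [0,1,4], [0,2,3], [1,3,4], [2,3,4]

giving chain groups C_0 ≅ Z^5, C_1 ≅ Z^10, C_2 ≅ Z^5.

Boundary ∂_1: C_1 → C_0 is given by ∂[p,q] = [q] − [p].
The resulting 5×10 matrix has rank 4, and its Smith normal form has invariant factors (1,1,1,1).

∂_2: C_2 → C_1 sends each 2-simplex [p,q,r] to [q,r] − [p,r] + [p,q]. For instance
  ∂[0,1,2] = [1,2] − [0,2] + [0,1],
  ∂[0,1,4] = [1,4] − [0,4] + [0,1].
The 10×5 boundary matrix has rank 5 and Smith normal form diag(1,1,1,1,1).

Reading off H_k = ker ∂_k / im ∂_{k+1}:

  H_0: rank C_0 − rank ∂_1 = 5 − 4 = 1, and the invariant factors of ∂_1 are all 1, so H_0 ≅ Z.
  H_1: rank ker ∂_1 − rank ∂_2 = (10 − 4) − 5 = 1, and the invariant factors of ∂_2 are all 1, so H_1 ≅ Z.
  H_2: rank ker ∂_2 − rank ∂_3 = (5 − 5) − 0 = 0, and there is no ∂_3, so H_2 ≅ 0.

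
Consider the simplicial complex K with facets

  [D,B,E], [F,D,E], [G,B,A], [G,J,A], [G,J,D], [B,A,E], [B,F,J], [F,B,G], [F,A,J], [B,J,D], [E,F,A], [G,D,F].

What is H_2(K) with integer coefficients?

H_2 = 0.

Take the total order A < B < D < E < F < G < J on the vertex set. Then K (dimension 2) consists of the simplices:

  0-simplices (7): A, B, D, E, F, G, J
  1-simplices (18): AB, AE, AF, AG, AJ, BD, BE, BF, BG, BJ, DE, DF, DG, DJ, EF, FG, FJ, GJ
  2-simplices (12): ABE, ABG, AEF, AFJ, AGJ, BDE, BDJ, BFG, BFJ, DEF, DFG, DGJ

giving chain groups C_0 ≅ Z^7, C_1 ≅ Z^18, C_2 ≅ Z^12.

The boundary map ∂_1: C_1 → C_0 is given by ∂[p,q] = [q] − [p].
As a 7×18 matrix over Z this has rank 6, with invariant factors (1,1,1,1,1,1).

∂_2: C_2 → C_1 acts by ∂[p,q,r] = [q,r] − [p,r] + [p,q]. For instance
  ∂ABG = BG − AG + AB,
  ∂BFG = FG − BG + BF.
As a 18×12 matrix over Z this has rank 12, with invariant factors (1,1,1,1,1,1,1,1,1,1,1,2).

Now H_k = ker ∂_k / im ∂_{k+1}, so:

  H_2: rank ker ∂_2 − rank ∂_3 = (12 − 12) − 0 = 0, and there is no ∂_3, so H_2 ≅ 0.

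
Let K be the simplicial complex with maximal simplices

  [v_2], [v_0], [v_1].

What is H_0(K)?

Order the vertices as v_0 < v_1 < v_2. Listing each simplex with vertices in this order, K has dimension 0 with simplices:

  0-simplices (3): [v_0], [v_1], [v_2]

giving chain groups C_0 ≅ Z^3.

From H_k ≅ ker(∂_k) / im(∂_{k+1}) we obtain:

  H_0: rank C_0 − rank ∂_1 = 3 − 0 = 3, and there is no ∂_1, so H_0 ≅ Z^3.

(K is a triangulation of a set of 3 points.)

H_0 = Z^3.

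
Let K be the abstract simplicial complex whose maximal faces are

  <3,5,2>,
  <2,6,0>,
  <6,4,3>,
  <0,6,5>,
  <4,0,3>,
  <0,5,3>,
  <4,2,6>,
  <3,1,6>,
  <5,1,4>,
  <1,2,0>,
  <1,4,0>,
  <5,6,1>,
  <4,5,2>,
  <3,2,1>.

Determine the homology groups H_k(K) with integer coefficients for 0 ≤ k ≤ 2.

H_0 ≅ Z,  H_1 ≅ Z^2,  H_2 ≅ Z.

Fix the vertex order 0 < 1 < 2 < 3 < 4 < 5 < 6 and write every simplex with vertices in increasing order. Then dim K = 2 and the simplices of K are:

  0-simplices (7): [0], [1], [2], [3], [4], [5], [6]
  1-simplices (21): [0,1], [0,2], [0,3], [0,4], [0,5], [0,6], [1,2], [1,3], [1,4], [1,5], [1,6], [2,3], [2,4], [2,5], [2,6], [3,4], [3,5], [3,6], [4,5], [4,6], [5,6]
  2-simplices (14): [0,1,2], [0,1,4], [0,2,6], [0,3,4], [0,3,5], [0,5,6], [1,2,3], [1,3,6], [1,4,5], [1,5,6], [2,3,5], [2,4,5], [2,4,6], [3,4,6]

Hence C_0 ≅ Z^7, C_1 ≅ Z^21, C_2 ≅ Z^14.

Boundary ∂_1: C_1 → C_0 sends each edge [p,q] (with p < q) to q − p. For instance
  ∂[4,5] = [5] − [4].
The resulting 7×21 matrix has rank 6, and its Smith normal form has invariant factors (1,1,1,1,1,1).

The boundary map ∂_2: C_2 → C_1 maps a triangle to the signed sum of its edges. For instance
  ∂[0,3,4] = [3,4] − [0,4] + [0,3],
  ∂[0,2,6] = [2,6] − [0,6] + [0,2].
As a 21×14 matrix over Z this has rank 13, with invariant factors (1,1,1,1,1,1,1,1,1,1,1,1,1).

Now H_k = ker ∂_k / im ∂_{k+1}, so:

  H_0: rank C_0 − rank ∂_1 = 7 − 6 = 1, and the invariant factors of ∂_1 are all 1, so H_0 ≅ Z.
  H_1: rank ker ∂_1 − rank ∂_2 = (21 − 6) − 13 = 2, and the invariant factors of ∂_2 are all 1, so H_1 ≅ Z^2.
  H_2: rank ker ∂_2 − rank ∂_3 = (14 − 13) − 0 = 1, and there is no ∂_3, so H_2 ≅ Z.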